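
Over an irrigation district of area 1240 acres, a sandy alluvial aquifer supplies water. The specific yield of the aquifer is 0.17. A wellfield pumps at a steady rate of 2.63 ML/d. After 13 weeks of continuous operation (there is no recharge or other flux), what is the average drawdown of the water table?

A = 1240 acres = 5.018 × 10^6 m²
Q = 2.63 ML/d = 2630 m³/d
t = 13 weeks = 91 d
ΔV = Q × t = 2630 m³/d × 91 d = 2.393 × 10^5 m³
Δh = ΔV / (Sy × A) = 2.393 × 10^5 / (0.17 × 5.018 × 10^6) = 0.2805 m

Δh ≈ 0.281 m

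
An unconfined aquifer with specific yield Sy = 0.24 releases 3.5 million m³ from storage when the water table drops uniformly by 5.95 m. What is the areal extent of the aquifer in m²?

ΔV = 3.5 million m³ = 3.5 × 10^6 m³
A = ΔV / (Sy × Δh) = 3.5 × 10^6 / (0.24 × 5.95) = 2.451 × 10^6 m²

A ≈ 2.45 × 10^6 m²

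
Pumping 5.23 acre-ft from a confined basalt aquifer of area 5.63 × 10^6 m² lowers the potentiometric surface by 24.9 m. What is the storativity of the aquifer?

ΔV = 5.23 acre-ft = 6451 m³
S = ΔV / (A × Δh) = 6451 m³ / (5.63 × 10^6 m² × 24.9 m) = 4.602 × 10^-5

S ≈ 4.6 × 10^-5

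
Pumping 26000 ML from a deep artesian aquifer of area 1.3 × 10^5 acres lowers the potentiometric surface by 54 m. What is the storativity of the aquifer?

S ≈ 9.2 × 10^-4

A = 1.3 × 10^5 acres = 5.261 × 10^8 m²
ΔV = 26000 ML = 2.6 × 10^7 m³
S = ΔV / (A × Δh) = 2.6 × 10^7 m³ / (5.261 × 10^8 m² × 54 m) = 9.152 × 10^-4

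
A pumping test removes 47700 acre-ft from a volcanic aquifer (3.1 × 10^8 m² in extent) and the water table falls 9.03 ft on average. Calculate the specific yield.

Sy ≈ 0.069

Δh = 9.03 ft = 2.752 m
ΔV = 47700 acre-ft = 5.884 × 10^7 m³
Sy = ΔV / (A × Δh) = 5.884 × 10^7 m³ / (3.1 × 10^8 m² × 2.752 m) = 0.06896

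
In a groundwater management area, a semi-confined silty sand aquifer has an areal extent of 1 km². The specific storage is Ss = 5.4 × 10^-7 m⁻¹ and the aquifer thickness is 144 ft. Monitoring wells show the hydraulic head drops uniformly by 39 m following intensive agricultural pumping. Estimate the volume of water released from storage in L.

b = 144 ft = 43.89 m
S = Ss × b = 5.4 × 10^-7 m⁻¹ × 43.89 m = 2.37 × 10^-5
A = 1 km² = 1 × 10^6 m²
ΔV = S × A × Δh = 2.37 × 10^-5 × 1 × 10^6 m² × 39 m = 924.3 m³
ΔV = 924.3 m³ = 9.243 × 10^5 L

ΔV ≈ 9.24 × 10^5 L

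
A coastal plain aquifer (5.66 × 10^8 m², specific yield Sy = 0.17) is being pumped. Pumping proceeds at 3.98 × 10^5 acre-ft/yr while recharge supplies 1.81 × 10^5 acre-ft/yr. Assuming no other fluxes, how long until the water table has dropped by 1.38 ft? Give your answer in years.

Δh = 1.38 ft = 0.4206 m
ΔV = Sy × A × Δh = 0.17 × 5.66 × 10^8 × 0.4206 = 4.047 × 10^7 m³
Net withdrawal = 3.98 × 10^5 − 1.81 × 10^5 = 2.17 × 10^5 acre-ft/yr = 7.333 × 10^5 m³/d
t = ΔV / Q = 4.047 × 10^7 m³ / 7.333 × 10^5 m³/d = 55.19 d
t = 55.19 d ≈ 0.1512 years

t ≈ 0.151 years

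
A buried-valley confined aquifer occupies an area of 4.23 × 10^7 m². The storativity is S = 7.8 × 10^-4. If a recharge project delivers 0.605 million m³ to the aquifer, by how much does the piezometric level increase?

Δh ≈ 18.3 m

ΔV = 0.605 million m³ = 6.05 × 10^5 m³
Δh = ΔV / (S × A) = 6.05 × 10^5 m³ / (7.8 × 10^-4 × 4.23 × 10^7 m²) = 18.34 m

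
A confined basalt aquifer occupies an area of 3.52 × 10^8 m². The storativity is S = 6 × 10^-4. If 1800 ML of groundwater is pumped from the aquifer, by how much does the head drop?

Δh ≈ 8.52 m

ΔV = 1800 ML = 1.8 × 10^6 m³
Δh = ΔV / (S × A) = 1.8 × 10^6 m³ / (6 × 10^-4 × 3.52 × 10^8 m²) = 8.523 m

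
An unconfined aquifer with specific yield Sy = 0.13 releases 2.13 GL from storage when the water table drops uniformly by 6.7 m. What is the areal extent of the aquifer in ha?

A ≈ 245 ha

ΔV = 2.13 GL = 2.13 × 10^6 m³
A = ΔV / (Sy × Δh) = 2.13 × 10^6 / (0.13 × 6.7) = 2.445 × 10^6 m²
A = 2.445 × 10^6 m² = 244.5 ha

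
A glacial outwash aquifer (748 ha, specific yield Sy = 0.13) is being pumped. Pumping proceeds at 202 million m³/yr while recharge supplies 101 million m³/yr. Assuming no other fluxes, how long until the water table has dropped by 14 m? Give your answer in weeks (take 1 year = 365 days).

A = 748 ha = 7.48 × 10^6 m²
ΔV = Sy × A × Δh = 0.13 × 7.48 × 10^6 × 14 = 1.361 × 10^7 m³
Net withdrawal = 202 − 101 = 101 million m³/yr = 2.767 × 10^5 m³/d
t = ΔV / Q = 1.361 × 10^7 m³ / 2.767 × 10^5 m³/d = 49.2 d
t = 49.2 d ≈ 7.028 weeks

t ≈ 7.03 weeks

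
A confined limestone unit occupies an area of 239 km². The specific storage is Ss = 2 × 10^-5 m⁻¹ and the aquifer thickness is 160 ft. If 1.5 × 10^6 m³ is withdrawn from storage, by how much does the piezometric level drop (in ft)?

b = 160 ft = 48.77 m
S = Ss × b = 2 × 10^-5 m⁻¹ × 48.77 m = 9.754 × 10^-4
A = 239 km² = 2.39 × 10^8 m²
Δh = ΔV / (S × A) = 1.5 × 10^6 m³ / (9.754 × 10^-4 × 2.39 × 10^8 m²) = 6.435 m
Δh = 6.435 m = 21.11 ft

Δh ≈ 21.1 ft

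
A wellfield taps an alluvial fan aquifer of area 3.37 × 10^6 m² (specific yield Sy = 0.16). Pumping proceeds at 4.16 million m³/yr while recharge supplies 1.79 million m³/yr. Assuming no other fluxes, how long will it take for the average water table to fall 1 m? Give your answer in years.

t ≈ 0.228 years

ΔV = Sy × A × Δh = 0.16 × 3.37 × 10^6 × 1 = 5.392 × 10^5 m³
Net withdrawal = 4.16 − 1.79 = 2.37 million m³/yr = 6493 m³/d
t = ΔV / Q = 5.392 × 10^5 m³ / 6493 m³/d = 83.04 d
t = 83.04 d ≈ 0.2275 years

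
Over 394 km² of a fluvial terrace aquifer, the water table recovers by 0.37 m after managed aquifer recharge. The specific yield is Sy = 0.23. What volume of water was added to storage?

A = 394 km² = 3.94 × 10^8 m²
ΔV = Sy × A × Δh = 0.23 × 3.94 × 10^8 m² × 0.37 m = 3.353 × 10^7 m³

ΔV ≈ 3.35 × 10^7 m³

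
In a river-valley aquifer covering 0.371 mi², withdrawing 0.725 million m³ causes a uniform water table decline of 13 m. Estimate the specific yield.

A = 0.371 mi² = 9.609 × 10^5 m²
ΔV = 0.725 million m³ = 7.25 × 10^5 m³
Sy = ΔV / (A × Δh) = 7.25 × 10^5 m³ / (9.609 × 10^5 m² × 13 m) = 0.05804

Sy ≈ 0.058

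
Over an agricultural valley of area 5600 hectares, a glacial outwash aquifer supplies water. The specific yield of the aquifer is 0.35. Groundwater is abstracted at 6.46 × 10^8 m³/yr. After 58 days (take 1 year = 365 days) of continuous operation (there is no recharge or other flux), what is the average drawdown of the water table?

A = 5600 hectares = 5.6 × 10^7 m²
Q = 6.46 × 10^8 m³/yr = 1.77 × 10^6 m³/d
ΔV = Q × t = 1.77 × 10^6 m³/d × 58 d = 1.027 × 10^8 m³
Δh = ΔV / (Sy × A) = 1.027 × 10^8 / (0.35 × 5.6 × 10^7) = 5.237 m

Δh ≈ 5.24 m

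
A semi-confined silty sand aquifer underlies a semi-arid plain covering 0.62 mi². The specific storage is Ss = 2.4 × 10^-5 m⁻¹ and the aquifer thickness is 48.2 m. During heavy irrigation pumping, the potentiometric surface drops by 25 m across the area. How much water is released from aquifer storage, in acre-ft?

ΔV ≈ 37.6 acre-ft

S = Ss × b = 2.4 × 10^-5 m⁻¹ × 48.2 m = 1.157 × 10^-3
A = 0.62 mi² = 1.606 × 10^6 m²
ΔV = S × A × Δh = 0.001157 × 1.606 × 10^6 m² × 25 m = 46440 m³
ΔV = 46440 m³ = 37.65 acre-ft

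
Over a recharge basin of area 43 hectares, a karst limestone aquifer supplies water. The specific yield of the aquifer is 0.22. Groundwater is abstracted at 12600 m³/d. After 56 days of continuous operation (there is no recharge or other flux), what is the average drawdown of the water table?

A = 43 hectares = 4.3 × 10^5 m²
ΔV = Q × t = 12600 m³/d × 56 d = 7.056 × 10^5 m³
Δh = ΔV / (Sy × A) = 7.056 × 10^5 / (0.22 × 4.3 × 10^5) = 7.459 m

Δh ≈ 7.46 m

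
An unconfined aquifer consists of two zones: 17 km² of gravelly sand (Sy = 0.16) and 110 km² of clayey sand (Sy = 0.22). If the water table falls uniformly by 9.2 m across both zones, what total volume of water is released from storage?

A₁ = 17 km² = 1.7 × 10^7 m²; A₂ = 110 km² = 1.1 × 10^8 m²
ΔV₁ = 0.16 × 1.7 × 10^7 × 9.2 = 2.502 × 10^7 m³
ΔV₂ = 0.22 × 1.1 × 10^8 × 9.2 = 2.226 × 10^8 m³
ΔV = ΔV₁ + ΔV₂ = 2.477 × 10^8 m³

ΔV ≈ 2.48 × 10^8 m³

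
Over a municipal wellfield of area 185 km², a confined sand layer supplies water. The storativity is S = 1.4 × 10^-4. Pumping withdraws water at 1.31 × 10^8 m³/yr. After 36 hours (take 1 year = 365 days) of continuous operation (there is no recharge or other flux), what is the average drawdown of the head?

Δh ≈ 20.8 m

A = 185 km² = 1.85 × 10^8 m²
Q = 1.31 × 10^8 m³/yr = 3.589 × 10^5 m³/d
t = 36 hours = 1.5 d
ΔV = Q × t = 3.589 × 10^5 m³/d × 1.5 d = 5.384 × 10^5 m³
Δh = ΔV / (S × A) = 5.384 × 10^5 / (1.4 × 10^-4 × 1.85 × 10^8) = 20.79 m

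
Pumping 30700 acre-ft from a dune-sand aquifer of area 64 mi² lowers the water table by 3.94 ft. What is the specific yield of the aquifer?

A = 64 mi² = 1.658 × 10^8 m²
Δh = 3.94 ft = 1.201 m
ΔV = 30700 acre-ft = 3.787 × 10^7 m³
Sy = ΔV / (A × Δh) = 3.787 × 10^7 m³ / (1.658 × 10^8 m² × 1.201 m) = 0.1902

Sy ≈ 0.19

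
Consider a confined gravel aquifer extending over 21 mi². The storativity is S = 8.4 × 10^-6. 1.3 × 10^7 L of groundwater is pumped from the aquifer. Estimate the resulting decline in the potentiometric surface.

Δh ≈ 28.5 m

A = 21 mi² = 5.439 × 10^7 m²
ΔV = 1.3 × 10^7 L = 13000 m³
Δh = ΔV / (S × A) = 13000 m³ / (8.4 × 10^-6 × 5.439 × 10^7 m²) = 28.45 m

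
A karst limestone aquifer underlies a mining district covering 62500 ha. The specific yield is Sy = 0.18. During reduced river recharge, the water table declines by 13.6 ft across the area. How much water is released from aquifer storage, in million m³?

ΔV ≈ 466 million m³

A = 62500 ha = 6.25 × 10^8 m²
Δh = 13.6 ft = 4.145 m
ΔV = Sy × A × Δh = 0.18 × 6.25 × 10^8 m² × 4.145 m = 4.663 × 10^8 m³
ΔV = 4.663 × 10^8 m³ = 466.3 million m³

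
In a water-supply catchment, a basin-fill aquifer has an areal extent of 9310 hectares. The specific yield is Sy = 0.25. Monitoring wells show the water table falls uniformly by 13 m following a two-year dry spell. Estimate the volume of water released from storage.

ΔV ≈ 3.03 × 10^8 m³

A = 9310 hectares = 9.31 × 10^7 m²
ΔV = Sy × A × Δh = 0.25 × 9.31 × 10^7 m² × 13 m = 3.026 × 10^8 m³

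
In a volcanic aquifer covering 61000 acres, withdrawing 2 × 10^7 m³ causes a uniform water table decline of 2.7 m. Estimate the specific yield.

Sy ≈ 0.03

A = 61000 acres = 2.469 × 10^8 m²
Sy = ΔV / (A × Δh) = 2 × 10^7 m³ / (2.469 × 10^8 m² × 2.7 m) = 0.03001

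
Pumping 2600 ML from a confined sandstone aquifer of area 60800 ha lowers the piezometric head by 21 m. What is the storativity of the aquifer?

A = 60800 ha = 6.08 × 10^8 m²
ΔV = 2600 ML = 2.6 × 10^6 m³
S = ΔV / (A × Δh) = 2.6 × 10^6 m³ / (6.08 × 10^8 m² × 21 m) = 2.036 × 10^-4

S ≈ 2 × 10^-4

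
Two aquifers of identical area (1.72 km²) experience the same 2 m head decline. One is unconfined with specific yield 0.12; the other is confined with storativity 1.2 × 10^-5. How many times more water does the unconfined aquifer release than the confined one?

A = 1.72 km² = 1.72 × 10^6 m²
Unconfined: ΔV_u = Sy × A × Δh = 0.12 × 1.72 × 10^6 × 2 = 4.128 × 10^5 m³
Confined: ΔV_c = S × A × Δh = 1.2 × 10^-5 × 1.72 × 10^6 × 2 = 41.28 m³
Ratio = ΔV_u / ΔV_c = Sy / S = 0.12 / 1.2 × 10^-5 = 10000

ΔV_u / ΔV_c ≈ 10000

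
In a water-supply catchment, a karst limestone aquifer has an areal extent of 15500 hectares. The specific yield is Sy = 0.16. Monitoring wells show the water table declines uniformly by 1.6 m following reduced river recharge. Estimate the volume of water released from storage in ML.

A = 15500 hectares = 1.55 × 10^8 m²
ΔV = Sy × A × Δh = 0.16 × 1.55 × 10^8 m² × 1.6 m = 3.968 × 10^7 m³
ΔV = 3.968 × 10^7 m³ = 39680 ML

ΔV ≈ 39700 ML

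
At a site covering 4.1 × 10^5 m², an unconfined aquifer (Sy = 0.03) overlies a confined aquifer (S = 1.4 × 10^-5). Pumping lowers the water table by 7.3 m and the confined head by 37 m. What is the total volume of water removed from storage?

ΔV ≈ 90000 m³

Unconfined: ΔV_u = Sy × A × Δh_u = 0.03 × 4.1 × 10^5 × 7.3 = 89790 m³
Confined: ΔV_c = S × A × Δh_c = 1.4 × 10^-5 × 4.1 × 10^5 × 37 = 212.4 m³
Total ΔV = 89790 + 212.4 = 90000 m³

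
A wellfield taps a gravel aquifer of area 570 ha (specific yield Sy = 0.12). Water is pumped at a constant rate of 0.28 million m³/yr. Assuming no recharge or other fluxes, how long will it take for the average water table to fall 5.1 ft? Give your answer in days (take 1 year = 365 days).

t ≈ 1390 days

A = 570 ha = 5.7 × 10^6 m²
Δh = 5.1 ft = 1.554 m
ΔV = Sy × A × Δh = 0.12 × 5.7 × 10^6 × 1.554 = 1.063 × 10^6 m³
Q = 0.28 million m³/yr = 767.1 m³/d
t = ΔV / Q = 1.063 × 10^6 m³ / 767.1 m³/d = 1386 d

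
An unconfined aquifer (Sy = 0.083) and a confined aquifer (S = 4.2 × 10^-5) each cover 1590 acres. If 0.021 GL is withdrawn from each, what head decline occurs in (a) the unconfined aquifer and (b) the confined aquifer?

Δh_u ≈ 0.0393 m; Δh_c ≈ 77.7 m

A = 1590 acres = 6.435 × 10^6 m²
ΔV = 0.021 GL = 21000 m³
Unconfined: Δh_u = ΔV/(Sy·A) = 21000/(0.083 × 6.435 × 10^6) = 0.03932 m
Confined: Δh_c = ΔV/(S·A) = 21000/(4.2 × 10^-5 × 6.435 × 10^6) = 77.71 m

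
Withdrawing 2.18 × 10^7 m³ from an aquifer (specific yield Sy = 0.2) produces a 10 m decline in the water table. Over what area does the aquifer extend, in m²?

A = ΔV / (Sy × Δh) = 2.18 × 10^7 / (0.2 × 10) = 1.09 × 10^7 m²

A ≈ 1.09 × 10^7 m²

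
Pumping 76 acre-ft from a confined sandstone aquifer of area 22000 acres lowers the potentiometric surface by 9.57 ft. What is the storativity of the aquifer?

S ≈ 3.6 × 10^-4

A = 22000 acres = 8.903 × 10^7 m²
Δh = 9.57 ft = 2.917 m
ΔV = 76 acre-ft = 93740 m³
S = ΔV / (A × Δh) = 93740 m³ / (8.903 × 10^7 m² × 2.917 m) = 3.61 × 10^-4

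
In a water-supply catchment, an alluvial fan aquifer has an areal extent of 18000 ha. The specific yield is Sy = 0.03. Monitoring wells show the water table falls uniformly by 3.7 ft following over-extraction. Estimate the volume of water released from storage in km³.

A = 18000 ha = 1.8 × 10^8 m²
Δh = 3.7 ft = 1.128 m
ΔV = Sy × A × Δh = 0.03 × 1.8 × 10^8 m² × 1.128 m = 6.09 × 10^6 m³
ΔV = 6.09 × 10^6 m³ = 0.00609 km³

ΔV ≈ 0.00609 km³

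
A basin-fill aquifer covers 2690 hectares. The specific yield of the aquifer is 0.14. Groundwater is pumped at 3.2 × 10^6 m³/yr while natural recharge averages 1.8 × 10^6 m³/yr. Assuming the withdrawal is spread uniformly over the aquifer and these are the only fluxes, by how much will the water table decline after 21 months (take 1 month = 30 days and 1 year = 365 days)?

Δh ≈ 0.642 m

A = 2690 hectares = 2.69 × 10^7 m²
Net abstraction = 3.2 × 10^6 − 1.8 × 10^6 = 1.4 × 10^6 m³/yr
Q_net = 1.4 × 10^6 m³/yr = 3836 m³/d
t = 21 months = 630 d
ΔV = Q × t = 3836 m³/d × 630 d = 2.416 × 10^6 m³
Δh = ΔV / (Sy × A) = 2.416 × 10^6 / (0.14 × 2.69 × 10^7) = 0.6416 m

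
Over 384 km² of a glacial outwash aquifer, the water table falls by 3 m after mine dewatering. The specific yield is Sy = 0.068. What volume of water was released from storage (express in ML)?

ΔV ≈ 78300 ML

A = 384 km² = 3.84 × 10^8 m²
ΔV = Sy × A × Δh = 0.068 × 3.84 × 10^8 m² × 3 m = 7.834 × 10^7 m³
ΔV = 7.834 × 10^7 m³ = 78340 ML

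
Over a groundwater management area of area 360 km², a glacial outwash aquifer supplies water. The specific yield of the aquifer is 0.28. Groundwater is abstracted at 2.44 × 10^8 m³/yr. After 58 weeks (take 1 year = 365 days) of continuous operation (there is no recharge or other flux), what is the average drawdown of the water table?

A = 360 km² = 3.6 × 10^8 m²
Q = 2.44 × 10^8 m³/yr = 6.685 × 10^5 m³/d
t = 58 weeks = 406 d
ΔV = Q × t = 6.685 × 10^5 m³/d × 406 d = 2.714 × 10^8 m³
Δh = ΔV / (Sy × A) = 2.714 × 10^8 / (0.28 × 3.6 × 10^8) = 2.693 m

Δh ≈ 2.69 m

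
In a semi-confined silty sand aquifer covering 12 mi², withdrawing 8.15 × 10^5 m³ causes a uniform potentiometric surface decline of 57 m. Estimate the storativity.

S ≈ 4.6 × 10^-4

A = 12 mi² = 3.108 × 10^7 m²
S = ΔV / (A × Δh) = 8.15 × 10^5 m³ / (3.108 × 10^7 m² × 57 m) = 4.6 × 10^-4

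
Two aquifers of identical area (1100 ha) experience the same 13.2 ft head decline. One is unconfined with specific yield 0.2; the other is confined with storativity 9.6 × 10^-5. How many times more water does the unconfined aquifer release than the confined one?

ΔV_u / ΔV_c ≈ 2080

A = 1100 ha = 1.1 × 10^7 m²
Δh = 13.2 ft = 4.023 m
Unconfined: ΔV_u = Sy × A × Δh = 0.2 × 1.1 × 10^7 × 4.023 = 8.851 × 10^6 m³
Confined: ΔV_c = S × A × Δh = 9.6 × 10^-5 × 1.1 × 10^7 × 4.023 = 4249 m³
Ratio = ΔV_u / ΔV_c = Sy / S = 0.2 / 9.6 × 10^-5 = 2083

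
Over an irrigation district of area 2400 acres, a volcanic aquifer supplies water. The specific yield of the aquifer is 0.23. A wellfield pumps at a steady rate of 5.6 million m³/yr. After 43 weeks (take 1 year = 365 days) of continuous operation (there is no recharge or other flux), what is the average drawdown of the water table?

A = 2400 acres = 9.712 × 10^6 m²
Q = 5.6 million m³/yr = 15340 m³/d
t = 43 weeks = 301 d
ΔV = Q × t = 15340 m³/d × 301 d = 4.618 × 10^6 m³
Δh = ΔV / (Sy × A) = 4.618 × 10^6 / (0.23 × 9.712 × 10^6) = 2.067 m

Δh ≈ 2.07 m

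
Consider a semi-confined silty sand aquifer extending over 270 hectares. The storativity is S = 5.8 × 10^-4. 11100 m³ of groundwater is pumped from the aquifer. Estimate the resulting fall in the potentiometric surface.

A = 270 hectares = 2.7 × 10^6 m²
Δh = ΔV / (S × A) = 11100 m³ / (5.8 × 10^-4 × 2.7 × 10^6 m²) = 7.088 m

Δh ≈ 7.09 m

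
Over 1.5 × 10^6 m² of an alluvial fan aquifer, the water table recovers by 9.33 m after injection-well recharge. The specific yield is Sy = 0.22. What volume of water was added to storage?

ΔV = Sy × A × Δh = 0.22 × 1.5 × 10^6 m² × 9.33 m = 3.079 × 10^6 m³

ΔV ≈ 3.08 × 10^6 m³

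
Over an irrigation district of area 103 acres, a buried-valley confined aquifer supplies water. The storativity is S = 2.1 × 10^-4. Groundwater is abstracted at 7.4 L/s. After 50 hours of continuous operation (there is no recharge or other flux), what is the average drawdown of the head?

Δh ≈ 15.2 m

A = 103 acres = 4.168 × 10^5 m²
Q = 7.4 L/s = 639.4 m³/d
t = 50 hours = 2.083 d
ΔV = Q × t = 639.4 m³/d × 2.083 d = 1332 m³
Δh = ΔV / (S × A) = 1332 / (2.1 × 10^-4 × 4.168 × 10^5) = 15.22 m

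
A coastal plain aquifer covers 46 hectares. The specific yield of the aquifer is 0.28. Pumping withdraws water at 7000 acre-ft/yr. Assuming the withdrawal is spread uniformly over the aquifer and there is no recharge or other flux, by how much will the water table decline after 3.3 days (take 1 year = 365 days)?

Δh ≈ 0.606 m

A = 46 hectares = 4.6 × 10^5 m²
Q = 7000 acre-ft/yr = 23660 m³/d
ΔV = Q × t = 23660 m³/d × 3.3 d = 78060 m³
Δh = ΔV / (Sy × A) = 78060 / (0.28 × 4.6 × 10^5) = 0.6061 m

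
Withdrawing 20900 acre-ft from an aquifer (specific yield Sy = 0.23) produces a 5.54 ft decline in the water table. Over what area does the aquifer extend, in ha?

A ≈ 6640 ha

Δh = 5.54 ft = 1.689 m
ΔV = 20900 acre-ft = 2.578 × 10^7 m³
A = ΔV / (Sy × Δh) = 2.578 × 10^7 / (0.23 × 1.689) = 6.638 × 10^7 m²
A = 6.638 × 10^7 m² = 6638 ha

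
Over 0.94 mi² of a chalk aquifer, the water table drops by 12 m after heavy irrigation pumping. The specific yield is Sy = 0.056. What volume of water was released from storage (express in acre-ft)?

ΔV ≈ 1330 acre-ft

A = 0.94 mi² = 2.435 × 10^6 m²
ΔV = Sy × A × Δh = 0.056 × 2.435 × 10^6 m² × 12 m = 1.636 × 10^6 m³
ΔV = 1.636 × 10^6 m³ = 1326 acre-ft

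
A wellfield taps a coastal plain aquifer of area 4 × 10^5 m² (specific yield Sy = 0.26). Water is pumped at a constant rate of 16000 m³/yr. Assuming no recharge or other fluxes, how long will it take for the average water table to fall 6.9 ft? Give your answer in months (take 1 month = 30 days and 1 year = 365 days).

Δh = 6.9 ft = 2.103 m
ΔV = Sy × A × Δh = 0.26 × 4 × 10^5 × 2.103 = 2.187 × 10^5 m³
Q = 16000 m³/yr = 43.84 m³/d
t = ΔV / Q = 2.187 × 10^5 m³ / 43.84 m³/d = 4990 d
t = 4990 d ≈ 166.3 months

t ≈ 166 months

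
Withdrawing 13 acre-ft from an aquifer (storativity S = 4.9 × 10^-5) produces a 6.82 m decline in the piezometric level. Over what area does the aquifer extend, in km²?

A ≈ 48 km²

ΔV = 13 acre-ft = 16040 m³
A = ΔV / (S × Δh) = 16040 / (4.9 × 10^-5 × 6.82) = 4.798 × 10^7 m²
A = 4.798 × 10^7 m² = 47.98 km²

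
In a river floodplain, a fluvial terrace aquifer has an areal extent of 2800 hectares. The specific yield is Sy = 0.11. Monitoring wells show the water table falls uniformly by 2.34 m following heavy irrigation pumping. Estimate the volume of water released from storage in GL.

ΔV ≈ 7.21 GL

A = 2800 hectares = 2.8 × 10^7 m²
ΔV = Sy × A × Δh = 0.11 × 2.8 × 10^7 m² × 2.34 m = 7.207 × 10^6 m³
ΔV = 7.207 × 10^6 m³ = 7.207 GL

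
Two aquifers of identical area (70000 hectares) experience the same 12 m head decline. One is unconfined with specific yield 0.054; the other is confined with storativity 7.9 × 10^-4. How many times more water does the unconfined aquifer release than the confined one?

A = 70000 hectares = 7 × 10^8 m²
Unconfined: ΔV_u = Sy × A × Δh = 0.054 × 7 × 10^8 × 12 = 4.536 × 10^8 m³
Confined: ΔV_c = S × A × Δh = 7.9 × 10^-4 × 7 × 10^8 × 12 = 6.636 × 10^6 m³
Ratio = ΔV_u / ΔV_c = Sy / S = 0.054 / 7.9 × 10^-4 = 68.35

ΔV_u / ΔV_c ≈ 68.4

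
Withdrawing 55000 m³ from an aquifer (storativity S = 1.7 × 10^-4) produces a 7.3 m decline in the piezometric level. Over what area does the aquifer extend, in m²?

A ≈ 4.43 × 10^7 m²

A = ΔV / (S × Δh) = 55000 / (1.7 × 10^-4 × 7.3) = 4.432 × 10^7 m²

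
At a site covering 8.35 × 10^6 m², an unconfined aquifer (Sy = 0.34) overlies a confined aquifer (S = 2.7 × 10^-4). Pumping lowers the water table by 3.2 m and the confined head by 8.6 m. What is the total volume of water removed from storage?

Unconfined: ΔV_u = Sy × A × Δh_u = 0.34 × 8.35 × 10^6 × 3.2 = 9.085 × 10^6 m³
Confined: ΔV_c = S × A × Δh_c = 2.7 × 10^-4 × 8.35 × 10^6 × 8.6 = 19390 m³
Total ΔV = 9.085 × 10^6 + 19390 = 9.104 × 10^6 m³

ΔV ≈ 9.1 × 10^6 m³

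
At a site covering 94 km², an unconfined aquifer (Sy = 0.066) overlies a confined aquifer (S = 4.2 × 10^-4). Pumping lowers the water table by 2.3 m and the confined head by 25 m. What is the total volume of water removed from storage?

ΔV ≈ 1.53 × 10^7 m³

A = 94 km² = 9.4 × 10^7 m²
Unconfined: ΔV_u = Sy × A × Δh_u = 0.066 × 9.4 × 10^7 × 2.3 = 1.427 × 10^7 m³
Confined: ΔV_c = S × A × Δh_c = 4.2 × 10^-4 × 9.4 × 10^7 × 25 = 9.87 × 10^5 m³
Total ΔV = 1.427 × 10^7 + 9.87 × 10^5 = 1.526 × 10^7 m³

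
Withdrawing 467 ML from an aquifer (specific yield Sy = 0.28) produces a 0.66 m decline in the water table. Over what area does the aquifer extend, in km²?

ΔV = 467 ML = 4.67 × 10^5 m³
A = ΔV / (Sy × Δh) = 4.67 × 10^5 / (0.28 × 0.66) = 2.527 × 10^6 m²
A = 2.527 × 10^6 m² = 2.527 km²

A ≈ 2.53 km²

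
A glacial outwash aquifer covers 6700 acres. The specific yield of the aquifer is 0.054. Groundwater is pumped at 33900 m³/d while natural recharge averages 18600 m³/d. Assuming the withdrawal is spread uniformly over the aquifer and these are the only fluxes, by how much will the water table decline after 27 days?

Δh ≈ 0.282 m

A = 6700 acres = 2.711 × 10^7 m²
Net abstraction = 33900 − 18600 = 15300 m³/d
ΔV = Q × t = 15300 m³/d × 27 d = 4.131 × 10^5 m³
Δh = ΔV / (Sy × A) = 4.131 × 10^5 / (0.054 × 2.711 × 10^7) = 0.2821 m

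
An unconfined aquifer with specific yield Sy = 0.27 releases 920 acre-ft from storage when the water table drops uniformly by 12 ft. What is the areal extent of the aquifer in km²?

A ≈ 1.15 km²

Δh = 12 ft = 3.658 m
ΔV = 920 acre-ft = 1.135 × 10^6 m³
A = ΔV / (Sy × Δh) = 1.135 × 10^6 / (0.27 × 3.658) = 1.149 × 10^6 m²
A = 1.149 × 10^6 m² = 1.149 km²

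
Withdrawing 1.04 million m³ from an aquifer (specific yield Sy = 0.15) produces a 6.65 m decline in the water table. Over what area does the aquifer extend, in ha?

ΔV = 1.04 million m³ = 1.04 × 10^6 m³
A = ΔV / (Sy × Δh) = 1.04 × 10^6 / (0.15 × 6.65) = 1.043 × 10^6 m²
A = 1.043 × 10^6 m² = 104.3 ha

A ≈ 104 ha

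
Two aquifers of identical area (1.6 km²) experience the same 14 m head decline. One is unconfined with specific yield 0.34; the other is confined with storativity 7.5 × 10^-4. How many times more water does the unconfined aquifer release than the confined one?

A = 1.6 km² = 1.6 × 10^6 m²
Unconfined: ΔV_u = Sy × A × Δh = 0.34 × 1.6 × 10^6 × 14 = 7.616 × 10^6 m³
Confined: ΔV_c = S × A × Δh = 7.5 × 10^-4 × 1.6 × 10^6 × 14 = 16800 m³
Ratio = ΔV_u / ΔV_c = Sy / S = 0.34 / 7.5 × 10^-4 = 453.3

ΔV_u / ΔV_c ≈ 453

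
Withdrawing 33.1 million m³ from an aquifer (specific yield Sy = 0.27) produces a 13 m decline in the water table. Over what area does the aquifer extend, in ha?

A ≈ 943 ha

ΔV = 33.1 million m³ = 3.31 × 10^7 m³
A = ΔV / (Sy × Δh) = 3.31 × 10^7 / (0.27 × 13) = 9.43 × 10^6 m²
A = 9.43 × 10^6 m² = 943 ha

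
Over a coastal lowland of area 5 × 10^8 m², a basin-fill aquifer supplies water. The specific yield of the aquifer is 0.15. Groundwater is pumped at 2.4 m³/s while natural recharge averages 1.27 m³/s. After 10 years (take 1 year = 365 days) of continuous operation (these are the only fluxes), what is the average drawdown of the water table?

Δh ≈ 4.75 m

Net abstraction = 2.4 − 1.27 = 1.13 m³/s
Q_net = 1.13 m³/s = 97630 m³/d
t = 10 years = 3650 d
ΔV = Q × t = 97630 m³/d × 3650 d = 3.564 × 10^8 m³
Δh = ΔV / (Sy × A) = 3.564 × 10^8 / (0.15 × 5 × 10^8) = 4.751 m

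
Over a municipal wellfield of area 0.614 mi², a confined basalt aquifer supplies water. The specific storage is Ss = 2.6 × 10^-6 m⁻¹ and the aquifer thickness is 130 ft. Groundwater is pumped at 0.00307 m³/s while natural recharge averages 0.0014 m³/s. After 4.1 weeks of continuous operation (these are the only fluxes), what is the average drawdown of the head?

b = 130 ft = 39.62 m
S = Ss × b = 2.6 × 10^-6 m⁻¹ × 39.62 m = 1.03 × 10^-4
A = 0.614 mi² = 1.59 × 10^6 m²
Net abstraction = 0.00307 − 0.0014 = 0.00167 m³/s
Q_net = 0.00167 m³/s = 144.3 m³/d
t = 4.1 weeks = 28.7 d
ΔV = Q × t = 144.3 m³/d × 28.7 d = 4141 m³
Δh = ΔV / (S × A) = 4141 / (1.03 × 10^-4 × 1.59 × 10^6) = 25.28 m

Δh ≈ 25.3 m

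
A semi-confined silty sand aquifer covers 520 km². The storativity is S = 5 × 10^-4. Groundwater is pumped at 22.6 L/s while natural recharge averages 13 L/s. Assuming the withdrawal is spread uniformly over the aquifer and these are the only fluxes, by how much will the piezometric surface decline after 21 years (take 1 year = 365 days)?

A = 520 km² = 5.2 × 10^8 m²
Net abstraction = 22.6 − 13 = 9.6 L/s
Q_net = 9.6 L/s = 829.4 m³/d
t = 21 years = 7665 d
ΔV = Q × t = 829.4 m³/d × 7665 d = 6.358 × 10^6 m³
Δh = ΔV / (S × A) = 6.358 × 10^6 / (5 × 10^-4 × 5.2 × 10^8) = 24.45 m

Δh ≈ 24.5 m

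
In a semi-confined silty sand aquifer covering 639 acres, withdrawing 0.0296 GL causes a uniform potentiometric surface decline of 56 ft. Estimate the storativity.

A = 639 acres = 2.586 × 10^6 m²
Δh = 56 ft = 17.07 m
ΔV = 0.0296 GL = 29600 m³
S = ΔV / (A × Δh) = 29600 m³ / (2.586 × 10^6 m² × 17.07 m) = 6.706 × 10^-4

S ≈ 6.7 × 10^-4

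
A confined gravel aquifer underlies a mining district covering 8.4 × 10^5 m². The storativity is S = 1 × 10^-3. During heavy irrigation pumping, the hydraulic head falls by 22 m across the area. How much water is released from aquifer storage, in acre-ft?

ΔV ≈ 15 acre-ft

ΔV = S × A × Δh = 0.001 × 8.4 × 10^5 m² × 22 m = 18480 m³
ΔV = 18480 m³ = 14.98 acre-ft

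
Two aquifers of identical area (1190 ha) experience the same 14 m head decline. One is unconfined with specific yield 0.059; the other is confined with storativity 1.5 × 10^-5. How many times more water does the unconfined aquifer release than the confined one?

ΔV_u / ΔV_c ≈ 3930

A = 1190 ha = 1.19 × 10^7 m²
Unconfined: ΔV_u = Sy × A × Δh = 0.059 × 1.19 × 10^7 × 14 = 9.829 × 10^6 m³
Confined: ΔV_c = S × A × Δh = 1.5 × 10^-5 × 1.19 × 10^7 × 14 = 2499 m³
Ratio = ΔV_u / ΔV_c = Sy / S = 0.059 / 1.5 × 10^-5 = 3933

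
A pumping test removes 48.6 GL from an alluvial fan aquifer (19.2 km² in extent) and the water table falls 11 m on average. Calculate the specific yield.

A = 19.2 km² = 1.92 × 10^7 m²
ΔV = 48.6 GL = 4.86 × 10^7 m³
Sy = ΔV / (A × Δh) = 4.86 × 10^7 m³ / (1.92 × 10^7 m² × 11 m) = 0.2301

Sy ≈ 0.23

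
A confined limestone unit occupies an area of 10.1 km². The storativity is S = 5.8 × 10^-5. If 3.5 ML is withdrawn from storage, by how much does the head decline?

Δh ≈ 5.97 m

A = 10.1 km² = 1.01 × 10^7 m²
ΔV = 3.5 ML = 3500 m³
Δh = ΔV / (S × A) = 3500 m³ / (5.8 × 10^-5 × 1.01 × 10^7 m²) = 5.975 m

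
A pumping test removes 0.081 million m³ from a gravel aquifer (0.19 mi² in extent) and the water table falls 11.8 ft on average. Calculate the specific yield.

A = 0.19 mi² = 4.921 × 10^5 m²
Δh = 11.8 ft = 3.597 m
ΔV = 0.081 million m³ = 81000 m³
Sy = ΔV / (A × Δh) = 81000 m³ / (4.921 × 10^5 m² × 3.597 m) = 0.04577

Sy ≈ 0.046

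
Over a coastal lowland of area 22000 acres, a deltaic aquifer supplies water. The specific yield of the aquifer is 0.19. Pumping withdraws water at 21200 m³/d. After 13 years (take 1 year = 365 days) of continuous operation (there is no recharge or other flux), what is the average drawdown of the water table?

Δh ≈ 5.95 m

A = 22000 acres = 8.903 × 10^7 m²
t = 13 years = 4745 d
ΔV = Q × t = 21200 m³/d × 4745 d = 1.006 × 10^8 m³
Δh = ΔV / (Sy × A) = 1.006 × 10^8 / (0.19 × 8.903 × 10^7) = 5.947 m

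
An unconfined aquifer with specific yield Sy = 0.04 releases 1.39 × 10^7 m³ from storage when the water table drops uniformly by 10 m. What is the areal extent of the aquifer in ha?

A ≈ 3480 ha

A = ΔV / (Sy × Δh) = 1.39 × 10^7 / (0.04 × 10) = 3.475 × 10^7 m²
A = 3.475 × 10^7 m² = 3475 ha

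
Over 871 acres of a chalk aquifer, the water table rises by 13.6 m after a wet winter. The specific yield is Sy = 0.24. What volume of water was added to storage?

ΔV ≈ 1.15 × 10^7 m³

A = 871 acres = 3.525 × 10^6 m²
ΔV = Sy × A × Δh = 0.24 × 3.525 × 10^6 m² × 13.6 m = 1.15 × 10^7 m³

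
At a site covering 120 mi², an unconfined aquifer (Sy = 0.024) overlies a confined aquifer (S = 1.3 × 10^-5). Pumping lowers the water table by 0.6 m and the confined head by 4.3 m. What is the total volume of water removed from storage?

ΔV ≈ 4.49 × 10^6 m³

A = 120 mi² = 3.108 × 10^8 m²
Unconfined: ΔV_u = Sy × A × Δh_u = 0.024 × 3.108 × 10^8 × 0.6 = 4.475 × 10^6 m³
Confined: ΔV_c = S × A × Δh_c = 1.3 × 10^-5 × 3.108 × 10^8 × 4.3 = 17370 m³
Total ΔV = 4.475 × 10^6 + 17370 = 4.493 × 10^6 m³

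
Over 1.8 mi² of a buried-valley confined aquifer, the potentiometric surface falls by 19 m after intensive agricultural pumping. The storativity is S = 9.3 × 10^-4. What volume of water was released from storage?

A = 1.8 mi² = 4.662 × 10^6 m²
ΔV = S × A × Δh = 9.3 × 10^-4 × 4.662 × 10^6 m² × 19 m = 82380 m³

ΔV ≈ 82400 m³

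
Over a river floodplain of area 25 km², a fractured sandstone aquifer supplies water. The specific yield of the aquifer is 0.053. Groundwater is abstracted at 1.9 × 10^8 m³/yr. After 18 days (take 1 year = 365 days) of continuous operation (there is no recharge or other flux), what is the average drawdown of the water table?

A = 25 km² = 2.5 × 10^7 m²
Q = 1.9 × 10^8 m³/yr = 5.205 × 10^5 m³/d
ΔV = Q × t = 5.205 × 10^5 m³/d × 18 d = 9.37 × 10^6 m³
Δh = ΔV / (Sy × A) = 9.37 × 10^6 / (0.053 × 2.5 × 10^7) = 7.072 m

Δh ≈ 7.07 m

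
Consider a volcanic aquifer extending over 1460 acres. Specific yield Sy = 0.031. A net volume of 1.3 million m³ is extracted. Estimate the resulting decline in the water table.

Δh ≈ 7.1 m

A = 1460 acres = 5.908 × 10^6 m²
ΔV = 1.3 million m³ = 1.3 × 10^6 m³
Δh = ΔV / (Sy × A) = 1.3 × 10^6 m³ / (0.031 × 5.908 × 10^6 m²) = 7.098 m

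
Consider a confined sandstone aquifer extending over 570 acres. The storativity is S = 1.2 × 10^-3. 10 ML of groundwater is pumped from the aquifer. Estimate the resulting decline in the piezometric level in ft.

A = 570 acres = 2.307 × 10^6 m²
ΔV = 10 ML = 10000 m³
Δh = ΔV / (S × A) = 10000 m³ / (0.0012 × 2.307 × 10^6 m²) = 3.613 m
Δh = 3.613 m = 11.85 ft

Δh ≈ 11.9 ft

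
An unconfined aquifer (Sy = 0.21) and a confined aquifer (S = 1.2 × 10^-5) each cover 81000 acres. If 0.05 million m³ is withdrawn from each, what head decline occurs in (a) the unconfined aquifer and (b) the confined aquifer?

A = 81000 acres = 3.278 × 10^8 m²
ΔV = 0.05 million m³ = 50000 m³
Unconfined: Δh_u = ΔV/(Sy·A) = 50000/(0.21 × 3.278 × 10^8) = 7.264 × 10^-4 m
Confined: Δh_c = ΔV/(S·A) = 50000/(1.2 × 10^-5 × 3.278 × 10^8) = 12.71 m

Δh_u ≈ 7.26 × 10^-4 m; Δh_c ≈ 12.7 m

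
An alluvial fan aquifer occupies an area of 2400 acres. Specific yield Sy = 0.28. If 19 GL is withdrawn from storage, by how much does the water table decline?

Δh ≈ 6.99 m

A = 2400 acres = 9.712 × 10^6 m²
ΔV = 19 GL = 1.9 × 10^7 m³
Δh = ΔV / (Sy × A) = 1.9 × 10^7 m³ / (0.28 × 9.712 × 10^6 m²) = 6.987 m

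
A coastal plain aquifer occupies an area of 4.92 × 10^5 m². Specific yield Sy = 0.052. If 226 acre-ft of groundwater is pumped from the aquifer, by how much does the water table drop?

ΔV = 226 acre-ft = 2.788 × 10^5 m³
Δh = ΔV / (Sy × A) = 2.788 × 10^5 m³ / (0.052 × 4.92 × 10^5 m²) = 10.9 m

Δh ≈ 10.9 m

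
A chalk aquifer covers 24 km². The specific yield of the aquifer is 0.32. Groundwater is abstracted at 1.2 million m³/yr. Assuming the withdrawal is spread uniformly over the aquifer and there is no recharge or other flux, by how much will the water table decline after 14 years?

A = 24 km² = 2.4 × 10^7 m²
Q = 1.2 million m³/yr = 3288 m³/d
t = 14 years = 5110 d
ΔV = Q × t = 3288 m³/d × 5110 d = 1.68 × 10^7 m³
Δh = ΔV / (Sy × A) = 1.68 × 10^7 / (0.32 × 2.4 × 10^7) = 2.188 m

Δh ≈ 2.19 m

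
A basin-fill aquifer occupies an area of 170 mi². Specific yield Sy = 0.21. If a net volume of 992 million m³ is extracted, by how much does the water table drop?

Δh ≈ 10.7 m

A = 170 mi² = 4.403 × 10^8 m²
ΔV = 992 million m³ = 9.92 × 10^8 m³
Δh = ΔV / (Sy × A) = 9.92 × 10^8 m³ / (0.21 × 4.403 × 10^8 m²) = 10.73 m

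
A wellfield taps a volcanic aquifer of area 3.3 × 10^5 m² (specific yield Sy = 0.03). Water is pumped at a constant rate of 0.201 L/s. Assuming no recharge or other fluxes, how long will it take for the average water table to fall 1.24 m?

ΔV = Sy × A × Δh = 0.03 × 3.3 × 10^5 × 1.24 = 12280 m³
Q = 0.201 L/s = 17.37 m³/d
t = ΔV / Q = 12280 m³ / 17.37 m³/d = 706.9 d

t ≈ 707 days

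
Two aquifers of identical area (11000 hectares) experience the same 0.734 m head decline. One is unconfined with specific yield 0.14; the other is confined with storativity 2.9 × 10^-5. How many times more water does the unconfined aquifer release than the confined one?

A = 11000 hectares = 1.1 × 10^8 m²
Unconfined: ΔV_u = Sy × A × Δh = 0.14 × 1.1 × 10^8 × 0.734 = 1.13 × 10^7 m³
Confined: ΔV_c = S × A × Δh = 2.9 × 10^-5 × 1.1 × 10^8 × 0.734 = 2341 m³
Ratio = ΔV_u / ΔV_c = Sy / S = 0.14 / 2.9 × 10^-5 = 4828

ΔV_u / ΔV_c ≈ 4830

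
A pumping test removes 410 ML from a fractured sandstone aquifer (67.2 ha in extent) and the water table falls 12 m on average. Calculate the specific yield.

A = 67.2 ha = 6.72 × 10^5 m²
ΔV = 410 ML = 4.1 × 10^5 m³
Sy = ΔV / (A × Δh) = 4.1 × 10^5 m³ / (6.72 × 10^5 m² × 12 m) = 0.05084

Sy ≈ 0.051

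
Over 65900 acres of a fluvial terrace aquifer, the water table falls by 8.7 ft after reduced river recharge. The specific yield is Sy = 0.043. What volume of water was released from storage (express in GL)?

A = 65900 acres = 2.667 × 10^8 m²
Δh = 8.7 ft = 2.652 m
ΔV = Sy × A × Δh = 0.043 × 2.667 × 10^8 m² × 2.652 m = 3.041 × 10^7 m³
ΔV = 3.041 × 10^7 m³ = 30.41 GL

ΔV ≈ 30.4 GL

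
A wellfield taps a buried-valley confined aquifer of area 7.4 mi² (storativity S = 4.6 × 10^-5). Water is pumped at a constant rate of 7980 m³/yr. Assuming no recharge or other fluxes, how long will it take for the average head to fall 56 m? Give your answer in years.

t ≈ 6.19 years

A = 7.4 mi² = 1.917 × 10^7 m²
ΔV = S × A × Δh = 4.6 × 10^-5 × 1.917 × 10^7 × 56 = 49370 m³
Q = 7980 m³/yr = 21.86 m³/d
t = ΔV / Q = 49370 m³ / 21.86 m³/d = 2258 d
t = 2258 d ≈ 6.187 years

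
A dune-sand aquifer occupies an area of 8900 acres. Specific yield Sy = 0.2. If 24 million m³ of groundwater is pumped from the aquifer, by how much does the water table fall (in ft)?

A = 8900 acres = 3.602 × 10^7 m²
ΔV = 24 million m³ = 2.4 × 10^7 m³
Δh = ΔV / (Sy × A) = 2.4 × 10^7 m³ / (0.2 × 3.602 × 10^7 m²) = 3.332 m
Δh = 3.332 m = 10.93 ft

Δh ≈ 10.9 ft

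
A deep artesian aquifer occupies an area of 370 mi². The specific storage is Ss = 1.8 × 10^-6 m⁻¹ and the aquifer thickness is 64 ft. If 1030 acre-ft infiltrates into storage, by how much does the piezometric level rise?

Δh ≈ 37.8 m

b = 64 ft = 19.51 m
S = Ss × b = 1.8 × 10^-6 m⁻¹ × 19.51 m = 3.511 × 10^-5
A = 370 mi² = 9.583 × 10^8 m²
ΔV = 1030 acre-ft = 1.27 × 10^6 m³
Δh = ΔV / (S × A) = 1.27 × 10^6 m³ / (3.511 × 10^-5 × 9.583 × 10^8 m²) = 37.76 m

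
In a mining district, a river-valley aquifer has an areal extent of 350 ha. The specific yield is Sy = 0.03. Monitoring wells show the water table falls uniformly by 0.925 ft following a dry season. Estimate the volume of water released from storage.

ΔV ≈ 29600 m³

A = 350 ha = 3.5 × 10^6 m²
Δh = 0.925 ft = 0.2819 m
ΔV = Sy × A × Δh = 0.03 × 3.5 × 10^6 m² × 0.2819 m = 29600 m³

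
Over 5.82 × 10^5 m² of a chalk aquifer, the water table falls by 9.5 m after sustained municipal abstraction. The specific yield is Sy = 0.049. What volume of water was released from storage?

ΔV ≈ 2.71 × 10^5 m³

ΔV = Sy × A × Δh = 0.049 × 5.82 × 10^5 m² × 9.5 m = 2.709 × 10^5 m³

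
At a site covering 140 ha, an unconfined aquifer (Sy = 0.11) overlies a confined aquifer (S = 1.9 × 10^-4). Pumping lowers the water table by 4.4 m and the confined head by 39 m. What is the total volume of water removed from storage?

ΔV ≈ 6.88 × 10^5 m³

A = 140 ha = 1.4 × 10^6 m²
Unconfined: ΔV_u = Sy × A × Δh_u = 0.11 × 1.4 × 10^6 × 4.4 = 6.776 × 10^5 m³
Confined: ΔV_c = S × A × Δh_c = 1.9 × 10^-4 × 1.4 × 10^6 × 39 = 10370 m³
Total ΔV = 6.776 × 10^5 + 10370 = 6.88 × 10^5 m³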